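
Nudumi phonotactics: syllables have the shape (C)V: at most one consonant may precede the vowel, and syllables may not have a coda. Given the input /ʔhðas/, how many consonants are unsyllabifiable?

3

The consonants /ʔ/, /h/, /s/ cannot be parsed into a legal (C)V syllable (no codas are permitted; onsets are limited to one consonant).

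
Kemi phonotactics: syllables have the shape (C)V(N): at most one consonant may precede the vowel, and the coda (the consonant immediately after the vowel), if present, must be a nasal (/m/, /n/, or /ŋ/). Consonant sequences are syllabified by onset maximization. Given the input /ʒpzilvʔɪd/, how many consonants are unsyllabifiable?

5

The consonants /ʒ/, /p/, /l/, /v/, /d/ cannot be parsed into a legal (C)V(N) syllable (only a nasal (/m/, /n/, or /ŋ/) is licensed in coda position; onsets are limited to one consonant).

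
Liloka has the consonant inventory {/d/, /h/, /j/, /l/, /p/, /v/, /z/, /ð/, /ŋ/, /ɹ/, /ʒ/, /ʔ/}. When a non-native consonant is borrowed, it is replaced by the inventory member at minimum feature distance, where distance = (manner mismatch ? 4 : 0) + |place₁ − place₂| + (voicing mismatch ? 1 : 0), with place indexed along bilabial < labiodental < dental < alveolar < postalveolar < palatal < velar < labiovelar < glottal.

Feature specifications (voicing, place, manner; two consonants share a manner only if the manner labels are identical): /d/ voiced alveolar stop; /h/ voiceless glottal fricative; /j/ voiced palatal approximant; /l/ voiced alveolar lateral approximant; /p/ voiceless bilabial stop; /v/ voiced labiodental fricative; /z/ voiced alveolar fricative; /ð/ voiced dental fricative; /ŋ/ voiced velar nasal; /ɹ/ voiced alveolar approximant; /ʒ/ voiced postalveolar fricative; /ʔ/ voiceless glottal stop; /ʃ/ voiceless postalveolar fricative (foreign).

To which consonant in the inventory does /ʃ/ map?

/ʒ/ is closest: same manner (fricative), place distance 0 (postalveolar→postalveolar), voicing differs (+1); total 1. Next closest is /z/ at distance 2.

ʒ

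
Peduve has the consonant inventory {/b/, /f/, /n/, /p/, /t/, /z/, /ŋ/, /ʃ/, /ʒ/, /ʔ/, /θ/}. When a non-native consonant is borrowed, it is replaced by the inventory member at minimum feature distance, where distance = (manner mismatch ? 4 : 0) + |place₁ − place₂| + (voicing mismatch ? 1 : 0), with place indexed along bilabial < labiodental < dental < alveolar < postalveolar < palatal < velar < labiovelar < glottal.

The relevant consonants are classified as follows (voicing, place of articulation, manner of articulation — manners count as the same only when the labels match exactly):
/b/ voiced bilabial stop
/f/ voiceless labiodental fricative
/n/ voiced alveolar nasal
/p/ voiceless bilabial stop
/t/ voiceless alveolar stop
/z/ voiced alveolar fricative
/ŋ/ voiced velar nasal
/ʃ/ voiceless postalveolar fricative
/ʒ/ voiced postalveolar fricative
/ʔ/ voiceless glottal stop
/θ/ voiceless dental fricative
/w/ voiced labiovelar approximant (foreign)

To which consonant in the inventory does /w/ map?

ŋ

/ŋ/ is closest: manner differs (approximant→nasal, +4), place distance 1 (labiovelar→velar), same voicing; total 5. Next closest is /ʔ/ at distance 6.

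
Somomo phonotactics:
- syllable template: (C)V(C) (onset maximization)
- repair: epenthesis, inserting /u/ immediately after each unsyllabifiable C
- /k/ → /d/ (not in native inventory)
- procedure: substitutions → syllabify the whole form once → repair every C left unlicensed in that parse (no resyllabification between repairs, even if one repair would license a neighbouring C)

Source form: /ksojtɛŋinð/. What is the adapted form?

Substitution: /k/ → /d/, giving /dsojtɛŋinð/.
The consonants /d/, /ð/ cannot be parsed into a legal (C)V(C) syllable (at most one coda consonant is licensed; onsets are limited to one consonant).
Inserting the epenthetic vowel yields /d/ → /du/, /ð/ → /ðu/.

dusojtɛŋinðu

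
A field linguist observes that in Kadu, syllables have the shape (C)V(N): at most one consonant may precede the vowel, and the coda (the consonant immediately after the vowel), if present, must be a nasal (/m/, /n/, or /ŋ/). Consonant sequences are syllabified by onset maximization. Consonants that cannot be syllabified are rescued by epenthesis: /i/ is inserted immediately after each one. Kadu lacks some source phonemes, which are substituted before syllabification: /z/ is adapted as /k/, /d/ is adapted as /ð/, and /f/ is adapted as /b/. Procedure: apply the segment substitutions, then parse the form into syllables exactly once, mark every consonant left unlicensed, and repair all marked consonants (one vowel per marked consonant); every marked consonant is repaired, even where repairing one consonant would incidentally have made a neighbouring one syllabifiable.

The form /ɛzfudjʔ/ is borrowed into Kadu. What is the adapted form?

ɛkibuðijiʔi

Substitution: /z/ → /k/, /f/ → /b/, /d/ → /ð/, giving /ɛkbuðjʔ/.
The consonants /k/, /ð/, /j/, /ʔ/ cannot be parsed into a legal (C)V(N) syllable (only a nasal (/m/, /n/, or /ŋ/) is licensed in coda position; onsets are limited to one consonant).
Each unlicensed consonant becomes the onset of a new syllable: /k/ → /ki/, /ð/ → /ði/, /j/ → /ji/, /ʔ/ → /ʔi/.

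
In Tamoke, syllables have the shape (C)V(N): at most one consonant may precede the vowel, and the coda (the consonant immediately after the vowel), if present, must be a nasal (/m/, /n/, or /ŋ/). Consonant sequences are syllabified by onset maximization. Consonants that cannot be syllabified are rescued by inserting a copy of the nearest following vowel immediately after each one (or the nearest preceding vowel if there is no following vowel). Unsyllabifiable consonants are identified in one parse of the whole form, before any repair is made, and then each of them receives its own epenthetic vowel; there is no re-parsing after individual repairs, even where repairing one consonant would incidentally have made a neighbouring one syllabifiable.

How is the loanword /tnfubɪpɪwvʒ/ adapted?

tunufubɪpɪwɪvɪʒɪ

Under (C)V(N), the unsyllabifiable consonants are /t/, /n/, /w/, /v/, /ʒ/ (only a nasal (/m/, /n/, or /ŋ/) is licensed in coda position; onsets are limited to one consonant).
Each unlicensed consonant becomes the onset of a new syllable: /t/ → /tu/, /n/ → /nu/, /w/ → /wɪ/, /v/ → /vɪ/, /ʒ/ → /ʒɪ/.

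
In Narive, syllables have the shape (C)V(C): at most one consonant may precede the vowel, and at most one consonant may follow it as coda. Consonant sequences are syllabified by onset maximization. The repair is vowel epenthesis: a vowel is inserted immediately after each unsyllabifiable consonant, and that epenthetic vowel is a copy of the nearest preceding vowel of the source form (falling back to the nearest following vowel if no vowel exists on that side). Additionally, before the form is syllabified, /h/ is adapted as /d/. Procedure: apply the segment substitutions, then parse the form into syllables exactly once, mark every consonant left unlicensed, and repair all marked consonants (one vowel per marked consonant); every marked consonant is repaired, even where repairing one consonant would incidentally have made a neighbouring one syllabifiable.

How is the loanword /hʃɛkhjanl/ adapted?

Substitution: /h/ → /d/, giving /dʃɛkdjanl/.
Syllabifying with onset maximization leaves /d/, /d/, /l/ stranded (at most one coda consonant is licensed; onsets are limited to one consonant).
Inserting the epenthetic vowel yields /d/ → /dɛ/, /d/ → /dɛ/, /l/ → /la/.

dɛʃɛkdɛjanla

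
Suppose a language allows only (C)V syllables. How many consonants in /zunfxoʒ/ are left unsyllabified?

The consonants /n/, /f/, /ʒ/ cannot be parsed into a legal (C)V syllable (no codas are permitted; onsets are limited to one consonant).

3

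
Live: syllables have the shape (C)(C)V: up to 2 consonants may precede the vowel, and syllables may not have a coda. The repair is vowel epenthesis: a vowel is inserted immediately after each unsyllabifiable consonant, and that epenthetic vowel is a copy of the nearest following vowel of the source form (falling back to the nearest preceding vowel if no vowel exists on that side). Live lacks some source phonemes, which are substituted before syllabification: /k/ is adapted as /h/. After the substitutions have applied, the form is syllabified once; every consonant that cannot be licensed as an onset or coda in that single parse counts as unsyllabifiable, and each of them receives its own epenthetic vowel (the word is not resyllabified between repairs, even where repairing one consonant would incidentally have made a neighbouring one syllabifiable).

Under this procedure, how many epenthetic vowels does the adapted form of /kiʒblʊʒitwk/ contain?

4

After substitution the input is /hiʒblʊʒitwh/.
The unsyllabifiable consonants are /ʒ/, /t/, /w/, /h/; each receives one epenthetic vowel.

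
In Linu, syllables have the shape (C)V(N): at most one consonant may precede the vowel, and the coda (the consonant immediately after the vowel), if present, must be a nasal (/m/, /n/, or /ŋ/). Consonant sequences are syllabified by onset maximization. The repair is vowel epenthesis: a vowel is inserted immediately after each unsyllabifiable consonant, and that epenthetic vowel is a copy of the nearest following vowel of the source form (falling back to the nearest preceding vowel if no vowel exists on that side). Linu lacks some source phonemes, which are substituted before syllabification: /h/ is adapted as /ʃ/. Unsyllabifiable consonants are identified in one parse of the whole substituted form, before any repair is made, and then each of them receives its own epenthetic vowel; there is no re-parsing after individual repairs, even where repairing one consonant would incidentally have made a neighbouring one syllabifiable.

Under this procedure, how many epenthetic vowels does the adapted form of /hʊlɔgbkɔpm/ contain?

After substitution the input is /ʃʊlɔgbkɔpm/.
The unsyllabifiable consonants are /g/, /b/, /p/, /m/; each receives one epenthetic vowel.

4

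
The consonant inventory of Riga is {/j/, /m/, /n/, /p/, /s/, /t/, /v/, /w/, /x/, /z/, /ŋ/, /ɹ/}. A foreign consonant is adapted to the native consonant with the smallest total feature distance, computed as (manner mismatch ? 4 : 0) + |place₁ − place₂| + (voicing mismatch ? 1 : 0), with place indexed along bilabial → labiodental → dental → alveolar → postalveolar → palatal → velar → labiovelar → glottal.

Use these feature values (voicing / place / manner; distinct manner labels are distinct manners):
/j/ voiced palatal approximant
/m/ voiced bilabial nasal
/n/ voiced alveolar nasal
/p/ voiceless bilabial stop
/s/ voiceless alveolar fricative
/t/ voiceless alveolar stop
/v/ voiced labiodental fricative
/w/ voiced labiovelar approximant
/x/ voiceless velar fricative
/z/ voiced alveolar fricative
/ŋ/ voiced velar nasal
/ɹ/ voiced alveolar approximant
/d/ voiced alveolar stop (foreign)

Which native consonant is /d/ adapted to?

t

/t/ is closest: same manner (stop), place distance 0 (alveolar→alveolar), voicing differs (+1); total 1. Next closest is /n/ at distance 4.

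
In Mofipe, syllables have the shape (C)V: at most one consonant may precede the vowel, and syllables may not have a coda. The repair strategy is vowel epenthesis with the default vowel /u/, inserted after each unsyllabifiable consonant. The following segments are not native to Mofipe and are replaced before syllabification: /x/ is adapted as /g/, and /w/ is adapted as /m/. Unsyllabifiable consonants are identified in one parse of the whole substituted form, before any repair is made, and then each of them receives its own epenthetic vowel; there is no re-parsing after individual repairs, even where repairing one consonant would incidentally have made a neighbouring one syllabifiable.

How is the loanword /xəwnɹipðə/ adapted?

gəmunuɹipuðə

Substitution: /x/ → /g/, /w/ → /m/, giving /gəmnɹipðə/.
Syllabifying with onset maximization leaves /m/, /n/, /p/ stranded (no codas are permitted; onsets are limited to one consonant).
Inserting the epenthetic vowel yields /m/ → /mu/, /n/ → /nu/, /p/ → /pu/.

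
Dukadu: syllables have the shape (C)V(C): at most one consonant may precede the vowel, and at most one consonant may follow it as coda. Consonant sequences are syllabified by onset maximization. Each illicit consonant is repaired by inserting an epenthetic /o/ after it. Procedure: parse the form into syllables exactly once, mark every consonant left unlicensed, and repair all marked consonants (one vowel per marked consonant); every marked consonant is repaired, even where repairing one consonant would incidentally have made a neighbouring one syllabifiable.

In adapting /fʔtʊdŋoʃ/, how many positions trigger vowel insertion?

2

The unsyllabifiable consonants are /f/, /ʔ/; each receives one epenthetic vowel.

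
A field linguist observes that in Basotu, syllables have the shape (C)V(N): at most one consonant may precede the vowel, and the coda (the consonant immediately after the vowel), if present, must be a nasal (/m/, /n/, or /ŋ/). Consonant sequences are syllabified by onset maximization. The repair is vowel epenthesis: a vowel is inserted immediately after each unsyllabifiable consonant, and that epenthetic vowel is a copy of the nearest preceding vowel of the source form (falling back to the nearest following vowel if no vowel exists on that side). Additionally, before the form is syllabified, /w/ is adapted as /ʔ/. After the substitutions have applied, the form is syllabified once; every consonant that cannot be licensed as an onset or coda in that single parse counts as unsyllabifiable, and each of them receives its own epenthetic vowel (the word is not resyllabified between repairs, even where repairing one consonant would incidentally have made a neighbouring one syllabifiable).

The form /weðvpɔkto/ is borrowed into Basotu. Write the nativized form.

Substitution: /w/ → /ʔ/, giving /ʔeðvpɔkto/.
Under (C)V(N), the unsyllabifiable consonants are /ð/, /v/, /k/ (only a nasal (/m/, /n/, or /ŋ/) is licensed in coda position; onsets are limited to one consonant).
Inserting the epenthetic vowel yields /ð/ → /ðe/, /v/ → /ve/, /k/ → /kɔ/.

ʔeðevepɔkɔto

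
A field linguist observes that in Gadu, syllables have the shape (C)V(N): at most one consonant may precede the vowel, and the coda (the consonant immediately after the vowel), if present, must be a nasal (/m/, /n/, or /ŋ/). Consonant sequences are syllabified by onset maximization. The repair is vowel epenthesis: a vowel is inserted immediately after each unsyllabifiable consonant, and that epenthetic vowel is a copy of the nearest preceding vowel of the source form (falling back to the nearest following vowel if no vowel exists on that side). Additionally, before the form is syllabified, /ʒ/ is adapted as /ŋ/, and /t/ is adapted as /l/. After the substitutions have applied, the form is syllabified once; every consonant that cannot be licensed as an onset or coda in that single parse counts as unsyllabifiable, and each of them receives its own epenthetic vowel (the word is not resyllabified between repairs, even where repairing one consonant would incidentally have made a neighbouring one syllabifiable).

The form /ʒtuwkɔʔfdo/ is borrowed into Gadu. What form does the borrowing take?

Substitution: /ʒ/ → /ŋ/, /t/ → /l/, giving /ŋluwkɔʔfdo/.
Under (C)V(N), the unsyllabifiable consonants are /ŋ/, /w/, /ʔ/, /f/ (only a nasal (/m/, /n/, or /ŋ/) is licensed in coda position; onsets are limited to one consonant).
Inserting the epenthetic vowel yields /ŋ/ → /ŋu/, /w/ → /wu/, /ʔ/ → /ʔɔ/, /f/ → /fɔ/.

ŋuluwukɔʔɔfɔdo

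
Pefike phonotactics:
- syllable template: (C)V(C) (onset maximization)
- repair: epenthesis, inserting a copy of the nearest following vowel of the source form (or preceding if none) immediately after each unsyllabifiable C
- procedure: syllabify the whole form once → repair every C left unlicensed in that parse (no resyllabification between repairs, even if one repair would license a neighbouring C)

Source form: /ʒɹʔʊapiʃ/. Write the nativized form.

ʒʊɹʊʔʊapiʃ

Syllabifying with onset maximization leaves /ʒ/, /ɹ/ stranded (at most one coda consonant is licensed; onsets are limited to one consonant).
Each unlicensed consonant becomes the onset of a new syllable: /ʒ/ → /ʒʊ/, /ɹ/ → /ɹʊ/.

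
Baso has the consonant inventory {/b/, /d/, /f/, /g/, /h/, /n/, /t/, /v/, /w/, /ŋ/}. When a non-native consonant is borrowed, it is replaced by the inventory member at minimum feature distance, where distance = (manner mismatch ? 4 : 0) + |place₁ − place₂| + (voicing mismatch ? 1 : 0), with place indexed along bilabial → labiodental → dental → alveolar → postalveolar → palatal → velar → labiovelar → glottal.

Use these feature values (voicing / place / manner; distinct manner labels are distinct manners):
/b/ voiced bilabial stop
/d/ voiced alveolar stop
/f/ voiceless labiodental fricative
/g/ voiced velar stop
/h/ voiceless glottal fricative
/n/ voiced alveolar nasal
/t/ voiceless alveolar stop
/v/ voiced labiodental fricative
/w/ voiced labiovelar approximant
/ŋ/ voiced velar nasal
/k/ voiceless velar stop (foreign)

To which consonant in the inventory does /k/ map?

g

/g/ is closest: same manner (stop), place distance 0 (velar→velar), voicing differs (+1); total 1. Next closest is /t/ at distance 3.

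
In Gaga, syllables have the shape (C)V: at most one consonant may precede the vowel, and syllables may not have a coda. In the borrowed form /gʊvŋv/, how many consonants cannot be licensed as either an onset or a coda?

3

Syllabifying with onset maximization leaves /v/, /ŋ/, /v/ stranded (no codas are permitted; onsets are limited to one consonant).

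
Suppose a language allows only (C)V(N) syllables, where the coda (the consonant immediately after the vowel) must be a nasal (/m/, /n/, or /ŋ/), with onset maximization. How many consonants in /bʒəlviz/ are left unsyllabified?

Under (C)V(N), the unsyllabifiable consonants are /b/, /l/, /z/ (only a nasal (/m/, /n/, or /ŋ/) is licensed in coda position; onsets are limited to one consonant).

3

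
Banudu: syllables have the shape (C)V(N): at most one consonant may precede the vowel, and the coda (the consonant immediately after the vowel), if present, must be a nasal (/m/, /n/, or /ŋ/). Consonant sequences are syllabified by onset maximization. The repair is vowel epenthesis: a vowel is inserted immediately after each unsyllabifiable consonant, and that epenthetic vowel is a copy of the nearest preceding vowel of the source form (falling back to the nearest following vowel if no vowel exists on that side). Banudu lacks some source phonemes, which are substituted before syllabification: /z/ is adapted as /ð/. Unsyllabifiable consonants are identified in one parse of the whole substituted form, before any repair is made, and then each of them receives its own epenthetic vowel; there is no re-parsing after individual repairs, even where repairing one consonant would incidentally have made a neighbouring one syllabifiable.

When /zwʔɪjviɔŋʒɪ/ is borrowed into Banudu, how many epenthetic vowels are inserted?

After substitution the input is /ðwʔɪjviɔŋʒɪ/.
The unsyllabifiable consonants are /ð/, /w/, /j/; each receives one epenthetic vowel.

3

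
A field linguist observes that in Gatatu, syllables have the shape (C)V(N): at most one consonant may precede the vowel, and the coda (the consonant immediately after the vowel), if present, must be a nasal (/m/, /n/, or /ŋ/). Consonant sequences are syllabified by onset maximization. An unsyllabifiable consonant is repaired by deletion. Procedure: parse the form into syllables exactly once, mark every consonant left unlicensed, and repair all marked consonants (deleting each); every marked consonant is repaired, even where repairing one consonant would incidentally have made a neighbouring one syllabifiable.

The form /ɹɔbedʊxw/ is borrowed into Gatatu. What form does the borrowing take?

ɹɔbedʊ

Under (C)V(N), the unsyllabifiable consonants are /x/, /w/ (only a nasal (/m/, /n/, or /ŋ/) is licensed in coda position; onsets are limited to one consonant).
Deleting the stranded consonants removes /x/, /w/.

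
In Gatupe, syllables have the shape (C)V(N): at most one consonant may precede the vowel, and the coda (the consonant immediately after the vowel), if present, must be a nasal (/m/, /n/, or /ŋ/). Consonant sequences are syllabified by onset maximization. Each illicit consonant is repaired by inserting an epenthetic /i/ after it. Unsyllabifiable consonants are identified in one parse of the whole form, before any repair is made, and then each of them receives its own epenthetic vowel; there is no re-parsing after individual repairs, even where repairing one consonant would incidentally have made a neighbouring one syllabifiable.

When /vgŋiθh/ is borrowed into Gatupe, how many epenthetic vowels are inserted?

4

The unsyllabifiable consonants are /v/, /g/, /θ/, /h/; each receives one epenthetic vowel.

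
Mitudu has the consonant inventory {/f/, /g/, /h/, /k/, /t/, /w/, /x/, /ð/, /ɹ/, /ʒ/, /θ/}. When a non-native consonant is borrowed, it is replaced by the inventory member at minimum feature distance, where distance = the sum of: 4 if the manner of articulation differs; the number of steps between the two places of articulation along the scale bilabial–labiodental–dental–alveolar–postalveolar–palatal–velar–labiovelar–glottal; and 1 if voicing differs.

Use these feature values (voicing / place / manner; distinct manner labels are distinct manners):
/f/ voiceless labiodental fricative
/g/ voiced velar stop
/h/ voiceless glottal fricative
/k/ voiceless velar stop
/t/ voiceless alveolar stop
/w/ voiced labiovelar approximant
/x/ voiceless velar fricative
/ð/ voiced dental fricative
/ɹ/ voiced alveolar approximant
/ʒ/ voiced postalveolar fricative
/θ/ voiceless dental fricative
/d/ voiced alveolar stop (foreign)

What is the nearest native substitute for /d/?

t

/t/ is closest: same manner (stop), place distance 0 (alveolar→alveolar), voicing differs (+1); total 1. Next closest is /g/ at distance 3.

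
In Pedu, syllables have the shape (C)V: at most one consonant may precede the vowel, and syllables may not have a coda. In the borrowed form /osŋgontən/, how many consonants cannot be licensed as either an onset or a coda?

4

Under (C)V, the unsyllabifiable consonants are /s/, /ŋ/, /n/, /n/ (no codas are permitted; onsets are limited to one consonant).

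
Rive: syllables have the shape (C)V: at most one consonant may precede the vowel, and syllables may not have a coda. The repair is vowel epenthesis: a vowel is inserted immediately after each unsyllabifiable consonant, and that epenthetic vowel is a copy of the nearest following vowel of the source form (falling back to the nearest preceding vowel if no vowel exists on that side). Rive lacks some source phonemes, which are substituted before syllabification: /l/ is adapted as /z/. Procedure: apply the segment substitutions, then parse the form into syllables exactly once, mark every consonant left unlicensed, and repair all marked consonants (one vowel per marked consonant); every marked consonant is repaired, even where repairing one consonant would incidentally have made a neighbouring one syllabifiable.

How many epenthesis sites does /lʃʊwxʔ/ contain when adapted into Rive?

4

After substitution the input is /zʃʊwxʔ/.
The unsyllabifiable consonants are /z/, /w/, /x/, /ʔ/; each receives one epenthetic vowel.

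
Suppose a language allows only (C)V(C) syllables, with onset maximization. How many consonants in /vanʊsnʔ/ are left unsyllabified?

2

Syllabifying with onset maximization leaves /n/, /ʔ/ stranded (at most one coda consonant is licensed; onsets are limited to one consonant).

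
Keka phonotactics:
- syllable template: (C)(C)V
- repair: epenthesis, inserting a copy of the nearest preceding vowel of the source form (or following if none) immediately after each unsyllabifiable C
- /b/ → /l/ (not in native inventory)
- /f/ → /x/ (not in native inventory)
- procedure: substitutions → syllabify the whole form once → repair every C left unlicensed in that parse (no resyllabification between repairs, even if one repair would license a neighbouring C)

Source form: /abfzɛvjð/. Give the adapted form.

Substitution: /b/ → /l/, /f/ → /x/, giving /alxzɛvjð/.
Syllabifying with onset maximization leaves /l/, /v/, /j/, /ð/ stranded (no codas are permitted; onsets may contain at most 2 consonants).
Each unlicensed consonant becomes the onset of a new syllable: /l/ → /la/, /v/ → /vɛ/, /j/ → /jɛ/, /ð/ → /ðɛ/.

alaxzɛvɛjɛðɛ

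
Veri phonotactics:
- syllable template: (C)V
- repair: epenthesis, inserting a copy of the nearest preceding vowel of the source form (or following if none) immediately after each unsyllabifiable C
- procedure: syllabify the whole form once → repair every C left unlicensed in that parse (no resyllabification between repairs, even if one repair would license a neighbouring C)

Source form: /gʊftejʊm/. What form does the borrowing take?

The consonants /f/, /m/ cannot be parsed into a legal (C)V syllable (no codas are permitted; onsets are limited to one consonant).
Inserting the epenthetic vowel yields /f/ → /fʊ/, /m/ → /mʊ/.

gʊfʊtejʊmʊ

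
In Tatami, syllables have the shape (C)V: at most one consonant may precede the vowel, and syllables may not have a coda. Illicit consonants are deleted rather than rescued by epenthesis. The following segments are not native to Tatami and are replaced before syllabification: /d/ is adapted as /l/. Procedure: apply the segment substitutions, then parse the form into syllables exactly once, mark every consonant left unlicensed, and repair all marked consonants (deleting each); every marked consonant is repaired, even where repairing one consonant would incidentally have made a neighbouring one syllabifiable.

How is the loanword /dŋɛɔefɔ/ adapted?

ŋɛɔefɔ

Substitution: /d/ → /l/, giving /lŋɛɔefɔ/.
Under (C)V, the unsyllabifiable consonants are /l/ (no codas are permitted; onsets are limited to one consonant).
Deleting the stranded consonants removes /l/.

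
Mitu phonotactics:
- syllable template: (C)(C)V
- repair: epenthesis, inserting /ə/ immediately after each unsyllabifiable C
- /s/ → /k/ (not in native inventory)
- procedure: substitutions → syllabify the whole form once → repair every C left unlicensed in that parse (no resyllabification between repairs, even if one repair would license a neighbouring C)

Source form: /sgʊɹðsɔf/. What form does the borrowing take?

kgʊɹəðkɔfə

Substitution: /s/ → /k/, giving /kgʊɹðkɔf/.
The consonants /ɹ/, /f/ cannot be parsed into a legal (C)(C)V syllable (no codas are permitted; onsets may contain at most 2 consonants).
Inserting the epenthetic vowel yields /ɹ/ → /ɹə/, /f/ → /fə/.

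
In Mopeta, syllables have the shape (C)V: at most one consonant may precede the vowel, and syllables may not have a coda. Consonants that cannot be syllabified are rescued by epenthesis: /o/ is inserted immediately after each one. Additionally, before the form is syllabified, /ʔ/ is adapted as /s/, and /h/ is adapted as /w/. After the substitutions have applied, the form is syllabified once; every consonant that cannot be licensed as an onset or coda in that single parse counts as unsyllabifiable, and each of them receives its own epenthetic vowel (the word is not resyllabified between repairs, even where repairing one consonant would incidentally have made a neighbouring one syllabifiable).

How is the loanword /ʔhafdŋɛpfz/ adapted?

Substitution: /ʔ/ → /s/, /h/ → /w/, giving /swafdŋɛpfz/.
The consonants /s/, /f/, /d/, /p/, /f/, /z/ cannot be parsed into a legal (C)V syllable (no codas are permitted; onsets are limited to one consonant).
Epenthesis after each stranded consonant: /s/ → /so/, /f/ → /fo/, /d/ → /do/, /p/ → /po/, /f/ → /fo/, /z/ → /zo/.

sowafodoŋɛpofozo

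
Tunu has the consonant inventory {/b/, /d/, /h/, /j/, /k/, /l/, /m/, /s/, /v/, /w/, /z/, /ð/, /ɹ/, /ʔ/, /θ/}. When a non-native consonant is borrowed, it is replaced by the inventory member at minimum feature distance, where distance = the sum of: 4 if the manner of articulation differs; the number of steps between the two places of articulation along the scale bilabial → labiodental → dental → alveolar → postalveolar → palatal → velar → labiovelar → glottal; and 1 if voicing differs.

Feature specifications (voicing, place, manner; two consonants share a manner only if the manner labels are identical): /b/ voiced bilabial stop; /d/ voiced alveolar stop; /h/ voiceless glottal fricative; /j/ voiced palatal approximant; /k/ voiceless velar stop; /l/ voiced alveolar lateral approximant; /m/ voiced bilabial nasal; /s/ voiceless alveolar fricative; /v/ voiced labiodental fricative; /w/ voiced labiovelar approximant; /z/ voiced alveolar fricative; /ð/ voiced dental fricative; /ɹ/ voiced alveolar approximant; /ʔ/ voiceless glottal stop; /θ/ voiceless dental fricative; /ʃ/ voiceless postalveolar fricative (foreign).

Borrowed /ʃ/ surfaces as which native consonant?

s

/s/ is closest: same manner (fricative), place distance 1 (postalveolar→alveolar), same voicing; total 1. Next closest is /z/ at distance 2.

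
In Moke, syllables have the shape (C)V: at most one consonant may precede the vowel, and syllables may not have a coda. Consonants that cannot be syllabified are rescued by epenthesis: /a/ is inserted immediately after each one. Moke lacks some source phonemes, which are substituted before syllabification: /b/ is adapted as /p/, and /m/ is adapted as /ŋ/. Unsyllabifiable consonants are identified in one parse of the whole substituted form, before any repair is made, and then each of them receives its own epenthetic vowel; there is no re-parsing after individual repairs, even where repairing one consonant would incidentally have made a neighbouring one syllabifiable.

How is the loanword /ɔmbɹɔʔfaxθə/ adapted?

ɔŋapaɹɔʔafaxaθə

Substitution: /m/ → /ŋ/, /b/ → /p/, giving /ɔŋpɹɔʔfaxθə/.
The consonants /ŋ/, /p/, /ʔ/, /x/ cannot be parsed into a legal (C)V syllable (no codas are permitted; onsets are limited to one consonant).
Inserting the epenthetic vowel yields /ŋ/ → /ŋa/, /p/ → /pa/, /ʔ/ → /ʔa/, /x/ → /xa/.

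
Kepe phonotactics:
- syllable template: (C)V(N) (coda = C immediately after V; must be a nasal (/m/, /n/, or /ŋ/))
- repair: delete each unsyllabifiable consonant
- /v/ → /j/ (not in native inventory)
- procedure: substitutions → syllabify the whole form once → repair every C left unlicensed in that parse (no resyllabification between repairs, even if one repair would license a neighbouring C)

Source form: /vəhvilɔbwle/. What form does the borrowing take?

Substitution: /v/ → /j/, giving /jəhjilɔbwle/.
Syllabifying with onset maximization leaves /h/, /b/, /w/ stranded (only a nasal (/m/, /n/, or /ŋ/) is licensed in coda position; onsets are limited to one consonant).
Deletion applies to /h/, /b/, /w/.

jəjilɔle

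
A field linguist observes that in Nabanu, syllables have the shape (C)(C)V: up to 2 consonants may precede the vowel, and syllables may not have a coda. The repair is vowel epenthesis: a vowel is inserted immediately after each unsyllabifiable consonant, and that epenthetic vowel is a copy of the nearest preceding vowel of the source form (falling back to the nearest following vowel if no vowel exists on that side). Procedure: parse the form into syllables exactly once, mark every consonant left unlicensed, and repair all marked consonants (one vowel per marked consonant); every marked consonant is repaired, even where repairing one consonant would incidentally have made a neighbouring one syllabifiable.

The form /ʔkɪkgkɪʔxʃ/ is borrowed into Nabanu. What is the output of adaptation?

Under (C)(C)V, the unsyllabifiable consonants are /k/, /ʔ/, /x/, /ʃ/ (no codas are permitted; onsets may contain at most 2 consonants).
Each unlicensed consonant becomes the onset of a new syllable: /k/ → /kɪ/, /ʔ/ → /ʔɪ/, /x/ → /xɪ/, /ʃ/ → /ʃɪ/.

ʔkɪkɪgkɪʔɪxɪʃɪ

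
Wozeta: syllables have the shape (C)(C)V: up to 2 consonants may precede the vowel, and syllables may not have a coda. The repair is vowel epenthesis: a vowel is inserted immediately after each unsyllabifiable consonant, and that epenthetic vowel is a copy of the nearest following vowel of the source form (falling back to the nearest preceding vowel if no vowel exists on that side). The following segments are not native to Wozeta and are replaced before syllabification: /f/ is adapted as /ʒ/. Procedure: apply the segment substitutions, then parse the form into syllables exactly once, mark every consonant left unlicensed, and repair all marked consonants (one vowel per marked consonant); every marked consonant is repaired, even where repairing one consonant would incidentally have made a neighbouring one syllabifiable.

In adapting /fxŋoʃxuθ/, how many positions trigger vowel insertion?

After substitution the input is /ʒxŋoʃxuθ/.
The unsyllabifiable consonants are /ʒ/, /θ/; each receives one epenthetic vowel.

2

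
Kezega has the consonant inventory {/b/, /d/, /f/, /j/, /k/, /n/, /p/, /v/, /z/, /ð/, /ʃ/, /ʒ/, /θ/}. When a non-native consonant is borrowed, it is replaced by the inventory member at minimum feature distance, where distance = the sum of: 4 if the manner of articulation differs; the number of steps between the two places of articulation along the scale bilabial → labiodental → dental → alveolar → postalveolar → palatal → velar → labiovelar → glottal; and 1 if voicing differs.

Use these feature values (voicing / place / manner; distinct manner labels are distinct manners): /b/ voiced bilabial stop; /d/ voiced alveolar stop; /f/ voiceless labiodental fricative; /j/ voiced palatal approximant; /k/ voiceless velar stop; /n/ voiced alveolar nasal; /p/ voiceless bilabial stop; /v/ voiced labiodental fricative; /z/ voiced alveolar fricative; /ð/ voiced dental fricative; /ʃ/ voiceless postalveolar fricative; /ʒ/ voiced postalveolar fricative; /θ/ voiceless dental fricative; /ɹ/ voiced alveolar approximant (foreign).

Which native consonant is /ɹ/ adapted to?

/j/ is closest: same manner (approximant), place distance 2 (alveolar→palatal), same voicing; total 2. Next closest is /d/ at distance 4.

j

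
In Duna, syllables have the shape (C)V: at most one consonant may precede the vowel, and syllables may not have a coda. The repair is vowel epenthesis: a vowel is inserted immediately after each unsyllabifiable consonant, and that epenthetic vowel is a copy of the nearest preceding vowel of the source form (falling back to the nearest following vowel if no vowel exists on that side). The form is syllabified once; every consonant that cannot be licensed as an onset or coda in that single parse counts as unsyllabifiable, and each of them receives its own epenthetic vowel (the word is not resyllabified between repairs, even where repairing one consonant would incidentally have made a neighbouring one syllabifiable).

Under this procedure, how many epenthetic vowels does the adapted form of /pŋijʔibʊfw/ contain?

4

The unsyllabifiable consonants are /p/, /j/, /f/, /w/; each receives one epenthetic vowel.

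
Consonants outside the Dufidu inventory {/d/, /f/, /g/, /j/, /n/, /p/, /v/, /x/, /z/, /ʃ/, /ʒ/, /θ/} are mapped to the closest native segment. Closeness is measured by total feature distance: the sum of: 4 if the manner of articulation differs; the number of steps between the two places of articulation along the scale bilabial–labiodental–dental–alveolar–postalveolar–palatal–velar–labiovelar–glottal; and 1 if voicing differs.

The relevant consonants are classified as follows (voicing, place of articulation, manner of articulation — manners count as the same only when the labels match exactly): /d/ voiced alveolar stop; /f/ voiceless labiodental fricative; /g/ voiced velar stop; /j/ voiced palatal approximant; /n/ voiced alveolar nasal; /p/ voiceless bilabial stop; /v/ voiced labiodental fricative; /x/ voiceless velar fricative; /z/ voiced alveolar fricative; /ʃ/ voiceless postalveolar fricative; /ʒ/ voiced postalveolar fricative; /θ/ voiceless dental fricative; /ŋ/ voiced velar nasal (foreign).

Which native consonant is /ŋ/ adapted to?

/n/ is closest: same manner (nasal), place distance 3 (velar→alveolar), same voicing; total 3. Next closest is /g/ at distance 4.

n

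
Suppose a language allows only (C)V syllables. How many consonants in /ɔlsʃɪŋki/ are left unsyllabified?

The consonants /l/, /s/, /ŋ/ cannot be parsed into a legal (C)V syllable (no codas are permitted; onsets are limited to one consonant).

3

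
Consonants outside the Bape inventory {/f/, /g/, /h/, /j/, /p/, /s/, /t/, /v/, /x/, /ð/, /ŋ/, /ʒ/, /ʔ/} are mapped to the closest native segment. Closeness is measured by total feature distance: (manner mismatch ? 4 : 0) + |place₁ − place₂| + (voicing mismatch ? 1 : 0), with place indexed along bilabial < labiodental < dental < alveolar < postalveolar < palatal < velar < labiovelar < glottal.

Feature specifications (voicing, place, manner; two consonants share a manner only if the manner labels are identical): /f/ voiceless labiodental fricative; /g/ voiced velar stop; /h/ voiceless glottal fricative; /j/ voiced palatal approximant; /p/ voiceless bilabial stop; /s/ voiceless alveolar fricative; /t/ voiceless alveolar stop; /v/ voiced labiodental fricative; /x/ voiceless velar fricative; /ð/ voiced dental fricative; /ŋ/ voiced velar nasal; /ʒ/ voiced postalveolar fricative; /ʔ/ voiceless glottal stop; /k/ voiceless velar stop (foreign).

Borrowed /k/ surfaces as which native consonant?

/g/ is closest: same manner (stop), place distance 0 (velar→velar), voicing differs (+1); total 1. Next closest is /ʔ/ at distance 2.

g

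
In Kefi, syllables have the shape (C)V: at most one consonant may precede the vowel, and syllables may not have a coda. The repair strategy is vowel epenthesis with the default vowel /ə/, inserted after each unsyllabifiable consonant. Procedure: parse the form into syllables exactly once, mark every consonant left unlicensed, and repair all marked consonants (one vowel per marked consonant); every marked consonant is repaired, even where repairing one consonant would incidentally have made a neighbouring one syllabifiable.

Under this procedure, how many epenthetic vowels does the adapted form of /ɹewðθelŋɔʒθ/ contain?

5

The unsyllabifiable consonants are /w/, /ð/, /l/, /ʒ/, /θ/; each receives one epenthetic vowel.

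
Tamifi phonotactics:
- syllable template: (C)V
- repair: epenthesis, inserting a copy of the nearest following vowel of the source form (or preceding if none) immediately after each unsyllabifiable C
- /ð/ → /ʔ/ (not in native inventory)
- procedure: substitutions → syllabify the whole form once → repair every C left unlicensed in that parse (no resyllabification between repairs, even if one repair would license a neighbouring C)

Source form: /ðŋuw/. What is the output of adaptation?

Substitution: /ð/ → /ʔ/, giving /ʔŋuw/.
Under (C)V, the unsyllabifiable consonants are /ʔ/, /w/ (no codas are permitted; onsets are limited to one consonant).
Each unlicensed consonant becomes the onset of a new syllable: /ʔ/ → /ʔu/, /w/ → /wu/.

ʔuŋuwu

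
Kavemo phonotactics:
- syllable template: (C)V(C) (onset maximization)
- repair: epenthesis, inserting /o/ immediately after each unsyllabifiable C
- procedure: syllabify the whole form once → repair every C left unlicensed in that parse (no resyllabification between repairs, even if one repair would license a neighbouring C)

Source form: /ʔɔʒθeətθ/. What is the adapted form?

ʔɔʒθeətθo

Syllabifying with onset maximization leaves /θ/ stranded (at most one coda consonant is licensed; onsets are limited to one consonant).
Each unlicensed consonant becomes the onset of a new syllable: /θ/ → /θo/.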